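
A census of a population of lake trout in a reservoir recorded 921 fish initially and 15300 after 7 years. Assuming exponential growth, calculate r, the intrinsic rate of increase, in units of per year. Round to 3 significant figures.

0.401 per year

From N(t) = N₀·e^(rt): e^(r·7) = 15300/921 = 16.612.
r·7 = ln(16.612) = 2.8101, so r = 2.8101/7 = 0.40145.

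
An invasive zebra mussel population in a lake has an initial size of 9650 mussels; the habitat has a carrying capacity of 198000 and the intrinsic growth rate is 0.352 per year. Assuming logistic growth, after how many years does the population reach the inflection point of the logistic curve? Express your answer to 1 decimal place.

Logistic growth is fastest at N = K/2 = 99000.
A = (K − N₀)/N₀ = 19.518. Set K/(1 + A·e^(−rt)) = K/2 → A·e^(−rt) = 1.
e^(−0.352t) = 1/19.518 = 0.0512344, so t = ln(19.518)/0.352 = 2.9713/0.352 = 8.4413.

8.4 years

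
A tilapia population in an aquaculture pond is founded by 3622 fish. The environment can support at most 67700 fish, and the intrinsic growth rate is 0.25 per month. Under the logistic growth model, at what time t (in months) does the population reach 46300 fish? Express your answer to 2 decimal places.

A = (K − N₀)/N₀ = (67700 − 3622)/3622 = 17.691.
Solve 67700/(1 + 17.691·e^(−0.25t)) = 46300: 1 + 17.691·e^(−0.25t) = 1.4622, so e^(−0.25t) = 0.026126.
−0.25·t = ln(0.026126) = -3.6448, so t = 3.6448/0.25 = 14.579.

14.58 months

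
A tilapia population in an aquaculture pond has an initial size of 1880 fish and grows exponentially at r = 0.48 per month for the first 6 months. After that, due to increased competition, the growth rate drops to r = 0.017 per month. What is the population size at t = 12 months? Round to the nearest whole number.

37087 fish

Phase 1: N(6) = 1880·e^(0.48×6) = 1880·e^2.88 = 33490.8.
Phase 2 runs for 12 − 6 = 6 months at r = 0.017.
N(12) = 33490.8·e^(0.017×6) = 33490.8·e^0.102 = 37087.2.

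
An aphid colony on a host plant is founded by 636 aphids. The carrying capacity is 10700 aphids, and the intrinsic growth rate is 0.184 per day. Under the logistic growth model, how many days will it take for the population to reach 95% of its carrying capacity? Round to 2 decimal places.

31.01 days

A = (K − N₀)/N₀ = (10700 − 636)/636 = 15.824.
Solve 10700/(1 + 15.824·e^(−0.184t)) = 10165: 1 + 15.824·e^(−0.184t) = 1.0526, so e^(−0.184t) = 0.00332608.
−0.184·t = ln(0.00332608) = -5.706, so t = 5.706/0.184 = 31.011.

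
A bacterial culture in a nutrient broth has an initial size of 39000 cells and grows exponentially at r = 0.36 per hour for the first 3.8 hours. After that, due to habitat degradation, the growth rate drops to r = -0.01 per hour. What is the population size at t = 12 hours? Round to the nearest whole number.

Phase 1: N(3.8) = 39000·e^(0.36×3.8) = 39000·e^1.368 = 153172.
Phase 2 runs for 12 − 3.8 = 8.2 hours at r = -0.01.
N(12) = 153172·e^(-0.01×8.2) = 153172·e^-0.082 = 141113.

141113 cells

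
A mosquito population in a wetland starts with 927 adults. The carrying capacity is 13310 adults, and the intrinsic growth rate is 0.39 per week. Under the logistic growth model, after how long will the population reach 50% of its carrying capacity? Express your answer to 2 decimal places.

6.65 weeks

A = (K − N₀)/N₀ = (13310 − 927)/927 = 13.358.
Solve 13310/(1 + 13.358·e^(−0.39t)) = 6655: 1 + 13.358·e^(−0.39t) = 2, so e^(−0.39t) = 0.0748607.
−0.39·t = ln(0.0748607) = -2.5921, so t = 2.5921/0.39 = 6.6465.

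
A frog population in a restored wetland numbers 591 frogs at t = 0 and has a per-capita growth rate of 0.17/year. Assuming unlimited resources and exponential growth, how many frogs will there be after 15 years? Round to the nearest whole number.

N(t) = N₀·e^(rt) = 591 × e^(0.17×15) = 591 × e^2.55.
e^2.55 ≈ 12.807, so N ≈ 591 × 12.807 = 7569.

7569 frogs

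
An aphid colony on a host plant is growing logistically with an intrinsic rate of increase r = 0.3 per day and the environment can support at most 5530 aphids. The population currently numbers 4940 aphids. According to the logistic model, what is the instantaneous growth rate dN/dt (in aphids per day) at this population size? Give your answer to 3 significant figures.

dN/dt = rN(1 − N/K) = 0.3 × 4940 × (1 − 4940/5530).
1 − 4940/5530 = 0.10669; dN/dt = 0.3 × 4940 × 0.10669 = 158.12.

158 aphids per day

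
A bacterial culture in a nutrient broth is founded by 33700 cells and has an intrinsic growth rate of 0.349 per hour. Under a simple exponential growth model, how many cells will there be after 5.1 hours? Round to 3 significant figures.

200000 cells

N(t) = N₀·e^(rt) = 33700 × e^(0.349×5.1) = 33700 × e^1.78.
e^1.78 ≈ 5.9293, so N ≈ 33700 × 5.9293 = 199816.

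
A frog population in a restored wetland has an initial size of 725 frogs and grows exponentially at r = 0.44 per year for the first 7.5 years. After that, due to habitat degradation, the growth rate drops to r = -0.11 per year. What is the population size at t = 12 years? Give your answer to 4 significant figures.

Phase 1: N(7.5) = 725·e^(0.44×7.5) = 725·e^3.3 = 19656.7.
Phase 2 runs for 12 − 7.5 = 4.5 years at r = -0.11.
N(12) = 19656.7·e^(-0.11×4.5) = 19656.7·e^-0.495 = 11982.1.

11980 frogs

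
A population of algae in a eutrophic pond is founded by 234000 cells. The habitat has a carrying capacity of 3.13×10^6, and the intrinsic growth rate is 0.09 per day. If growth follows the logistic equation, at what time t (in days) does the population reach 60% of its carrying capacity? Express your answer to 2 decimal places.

A = (K − N₀)/N₀ = (3.13×10^6 − 234000)/234000 = 12.376.
Solve 3.13×10^6/(1 + 12.376·e^(−0.09t)) = 1.878×10^6: 1 + 12.376·e^(−0.09t) = 1.6667, so e^(−0.09t) = 0.0538674.
−0.09·t = ln(0.0538674) = -2.9212, so t = 2.9212/0.09 = 32.458.

32.46 days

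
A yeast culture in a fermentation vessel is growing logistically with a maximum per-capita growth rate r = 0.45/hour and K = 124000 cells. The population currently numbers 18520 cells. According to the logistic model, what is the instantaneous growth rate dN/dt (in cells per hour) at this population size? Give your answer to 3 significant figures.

dN/dt = rN(1 − N/K) = 0.45 × 18520 × (1 − 18520/124000).
1 − 18520/124000 = 0.85065; dN/dt = 0.45 × 18520 × 0.85065 = 7089.3.

7090 cells per hour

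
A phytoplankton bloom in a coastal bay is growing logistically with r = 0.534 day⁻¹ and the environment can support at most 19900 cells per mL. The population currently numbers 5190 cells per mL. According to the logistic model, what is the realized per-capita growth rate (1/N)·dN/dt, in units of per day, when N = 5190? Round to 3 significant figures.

0.395 per day

(1/N)·dN/dt = r(1 − N/K) = 0.534 × (1 − 5190/19900).
= 0.534 × 0.7392 = 0.39473.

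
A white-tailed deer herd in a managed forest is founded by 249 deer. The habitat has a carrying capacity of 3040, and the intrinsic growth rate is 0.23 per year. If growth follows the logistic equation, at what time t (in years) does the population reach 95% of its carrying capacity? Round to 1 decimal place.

23.3 years

A = (K − N₀)/N₀ = (3040 − 249)/249 = 11.209.
Solve 3040/(1 + 11.209·e^(−0.23t)) = 2888: 1 + 11.209·e^(−0.23t) = 1.0526, so e^(−0.23t) = 0.00469554.
−0.23·t = ln(0.00469554) = -5.3611, so t = 5.3611/0.23 = 23.309.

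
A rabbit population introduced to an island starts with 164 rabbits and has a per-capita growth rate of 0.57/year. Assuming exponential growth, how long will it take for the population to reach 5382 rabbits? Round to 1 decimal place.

Set N₀·e^(rt) = 5382: e^(0.57·t) = 5382/164 = 32.817.
0.57·t = ln(32.817) = 3.4909, so t = 3.4909/0.57 = 6.1245.

6.1 years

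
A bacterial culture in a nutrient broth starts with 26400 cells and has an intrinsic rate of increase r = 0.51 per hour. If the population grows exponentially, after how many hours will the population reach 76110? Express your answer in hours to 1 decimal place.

2.1 hours

Set N₀·e^(rt) = 76110: e^(0.51·t) = 76110/26400 = 2.883.
0.51·t = ln(2.883) = 1.0588, so t = 1.0588/0.51 = 2.0761.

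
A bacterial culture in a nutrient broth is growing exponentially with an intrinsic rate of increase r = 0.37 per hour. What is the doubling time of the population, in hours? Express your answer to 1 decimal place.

1.9 hours

Doubling time t_d = ln(2)/r = 0.6931/0.37 = 1.8734.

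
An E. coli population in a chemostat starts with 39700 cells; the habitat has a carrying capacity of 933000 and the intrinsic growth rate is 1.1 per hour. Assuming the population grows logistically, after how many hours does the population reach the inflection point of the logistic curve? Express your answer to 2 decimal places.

2.83 hours

Logistic growth is fastest at N = K/2 = 466500.
A = (K − N₀)/N₀ = 22.501. Set K/(1 + A·e^(−rt)) = K/2 → A·e^(−rt) = 1.
e^(−1.1t) = 1/22.501 = 0.044442, so t = ln(22.501)/1.1 = 3.1136/1.1 = 2.8305.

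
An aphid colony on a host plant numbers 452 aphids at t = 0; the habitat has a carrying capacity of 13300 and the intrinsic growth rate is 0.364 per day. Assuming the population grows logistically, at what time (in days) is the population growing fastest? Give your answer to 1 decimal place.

Logistic growth is fastest at N = K/2 = 6650.
A = (K − N₀)/N₀ = 28.425. Set K/(1 + A·e^(−rt)) = K/2 → A·e^(−rt) = 1.
e^(−0.364t) = 1/28.425 = 0.0351806, so t = ln(28.425)/0.364 = 3.3473/0.364 = 9.1958.

9.2 days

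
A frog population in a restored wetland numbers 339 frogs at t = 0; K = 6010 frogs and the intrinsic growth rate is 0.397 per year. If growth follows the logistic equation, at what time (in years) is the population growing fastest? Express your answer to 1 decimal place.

Logistic growth is fastest at N = K/2 = 3005.
A = (K − N₀)/N₀ = 16.729. Set K/(1 + A·e^(−rt)) = K/2 → A·e^(−rt) = 1.
e^(−0.397t) = 1/16.729 = 0.0597778, so t = ln(16.729)/0.397 = 2.8171/0.397 = 7.096.

7.1 years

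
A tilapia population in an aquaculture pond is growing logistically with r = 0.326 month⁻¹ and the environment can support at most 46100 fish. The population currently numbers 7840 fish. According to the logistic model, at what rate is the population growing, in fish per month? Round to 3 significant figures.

dN/dt = rN(1 − N/K) = 0.326 × 7840 × (1 − 7840/46100).
1 − 7840/46100 = 0.82993; dN/dt = 0.326 × 7840 × 0.82993 = 2121.2.

2120 fish per month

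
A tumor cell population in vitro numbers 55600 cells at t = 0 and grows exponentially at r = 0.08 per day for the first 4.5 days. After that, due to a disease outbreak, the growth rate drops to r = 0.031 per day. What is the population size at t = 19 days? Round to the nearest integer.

124921 cells

Phase 1: N(4.5) = 55600·e^(0.08×4.5) = 55600·e^0.36 = 79693.1.
Phase 2 runs for 19 − 4.5 = 14.5 days at r = 0.031.
N(19) = 79693.1·e^(0.031×14.5) = 79693.1·e^0.4495 = 124921.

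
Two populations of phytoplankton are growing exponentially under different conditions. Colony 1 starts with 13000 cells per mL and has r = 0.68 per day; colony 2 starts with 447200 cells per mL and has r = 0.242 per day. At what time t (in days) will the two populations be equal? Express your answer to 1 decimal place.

Set 13000·e^(0.68t) = 447200·e^(0.242t).
e^((0.68 − 0.242)t) = 447200/13000 → e^(0.438·t) = 34.4.
0.438·t = ln(34.4) = 3.5381, so t = 3.5381/0.438 = 8.0778.

8.1 days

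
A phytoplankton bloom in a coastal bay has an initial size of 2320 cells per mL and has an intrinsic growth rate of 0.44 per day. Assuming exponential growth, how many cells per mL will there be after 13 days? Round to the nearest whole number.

N(t) = N₀·e^(rt) = 2320 × e^(0.44×13) = 2320 × e^5.72.
e^5.72 ≈ 304.9, so N ≈ 2320 × 304.9 = 707379.

707379 cells per mL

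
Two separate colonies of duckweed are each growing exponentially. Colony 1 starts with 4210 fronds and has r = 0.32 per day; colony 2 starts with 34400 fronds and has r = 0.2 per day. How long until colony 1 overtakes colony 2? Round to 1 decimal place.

17.5 days

Set 4210·e^(0.32t) = 34400·e^(0.2t).
e^((0.32 − 0.2)t) = 34400/4210 → e^(0.12·t) = 8.171.
0.12·t = ln(8.171) = 2.1006, so t = 2.1006/0.12 = 17.505.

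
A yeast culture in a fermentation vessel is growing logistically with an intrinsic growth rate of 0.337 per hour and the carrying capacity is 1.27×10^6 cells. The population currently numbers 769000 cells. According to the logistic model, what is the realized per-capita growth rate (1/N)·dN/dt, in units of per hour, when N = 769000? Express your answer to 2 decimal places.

0.13 per hour

(1/N)·dN/dt = r(1 − N/K) = 0.337 × (1 − 769000/1.27×10^6).
= 0.337 × 0.39449 = 0.13294.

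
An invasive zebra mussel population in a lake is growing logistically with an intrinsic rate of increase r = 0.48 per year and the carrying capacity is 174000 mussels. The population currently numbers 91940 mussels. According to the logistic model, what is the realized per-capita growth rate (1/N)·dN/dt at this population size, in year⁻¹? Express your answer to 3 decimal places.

0.226 per year

(1/N)·dN/dt = r(1 − N/K) = 0.48 × (1 − 91940/174000).
= 0.48 × 0.47161 = 0.22637.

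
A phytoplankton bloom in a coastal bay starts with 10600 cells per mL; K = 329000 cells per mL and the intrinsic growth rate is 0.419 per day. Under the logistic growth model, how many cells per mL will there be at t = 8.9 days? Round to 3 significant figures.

A = (K − N₀)/N₀ = (329000 − 10600)/10600 = 30.038.
N(t) = K/(1 + A·e^(−rt)) = 329000/(1 + 30.038×e^(−0.419×8.9)).
e^(−3.729) = 0.024014; denominator = 1 + 30.038×0.024014 = 1.7213.
N = 329000/1.7213 = 191130.

191000 cells per mL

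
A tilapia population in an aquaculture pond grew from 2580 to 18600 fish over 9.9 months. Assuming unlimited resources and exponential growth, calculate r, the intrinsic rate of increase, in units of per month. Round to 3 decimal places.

From N(t) = N₀·e^(rt): e^(r·9.9) = 18600/2580 = 7.2093.
r·9.9 = ln(7.2093) = 1.9754, so r = 1.9754/9.9 = 0.19953.

0.200 per month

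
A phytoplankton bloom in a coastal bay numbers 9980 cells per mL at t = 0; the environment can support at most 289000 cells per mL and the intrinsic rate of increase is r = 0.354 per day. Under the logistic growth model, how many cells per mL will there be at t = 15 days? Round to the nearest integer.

253917 cells per mL

A = (K − N₀)/N₀ = (289000 − 9980)/9980 = 27.958.
N(t) = K/(1 + A·e^(−rt)) = 289000/(1 + 27.958×e^(−0.354×15)).
e^(−5.31) = 0.0049419; denominator = 1 + 27.958×0.0049419 = 1.1382.
N = 289000/1.1382 = 253917.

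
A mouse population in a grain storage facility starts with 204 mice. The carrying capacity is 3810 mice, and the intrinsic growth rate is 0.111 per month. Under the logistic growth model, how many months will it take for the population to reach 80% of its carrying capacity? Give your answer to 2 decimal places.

A = (K − N₀)/N₀ = (3810 − 204)/204 = 17.676.
Solve 3810/(1 + 17.676·e^(−0.111t)) = 3048: 1 + 17.676·e^(−0.111t) = 1.25, so e^(−0.111t) = 0.0141431.
−0.111·t = ln(0.0141431) = -4.2585, so t = 4.2585/0.111 = 38.365.

38.37 months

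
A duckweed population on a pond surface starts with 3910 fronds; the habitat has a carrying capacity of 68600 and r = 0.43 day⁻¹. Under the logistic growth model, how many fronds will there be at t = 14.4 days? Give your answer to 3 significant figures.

A = (K − N₀)/N₀ = (68600 − 3910)/3910 = 16.545.
N(t) = K/(1 + A·e^(−rt)) = 68600/(1 + 16.545×e^(−0.43×14.4)).
e^(−6.192) = 0.0020457; denominator = 1 + 16.545×0.0020457 = 1.0338.
N = 68600/1.0338 = 66354.2.

66400 fronds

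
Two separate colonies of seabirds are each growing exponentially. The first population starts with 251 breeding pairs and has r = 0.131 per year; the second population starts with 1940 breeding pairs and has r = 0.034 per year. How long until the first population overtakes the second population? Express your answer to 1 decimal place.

Set 251·e^(0.131t) = 1940·e^(0.034t).
e^((0.131 − 0.034)t) = 1940/251 → e^(0.097·t) = 7.7291.
0.097·t = ln(7.7291) = 2.045, so t = 2.045/0.097 = 21.082.

21.1 years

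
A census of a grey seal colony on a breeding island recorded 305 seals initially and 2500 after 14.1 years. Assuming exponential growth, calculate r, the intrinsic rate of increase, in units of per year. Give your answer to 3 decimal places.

0.149 per year

From N(t) = N₀·e^(rt): e^(r·14.1) = 2500/305 = 8.1967.
r·14.1 = ln(8.1967) = 2.1037, so r = 2.1037/14.1 = 0.1492.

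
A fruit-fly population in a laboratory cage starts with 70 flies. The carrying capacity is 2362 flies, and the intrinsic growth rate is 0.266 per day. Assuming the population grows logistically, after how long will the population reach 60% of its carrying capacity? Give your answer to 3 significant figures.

14.6 days

A = (K − N₀)/N₀ = (2362 − 70)/70 = 32.743.
Solve 2362/(1 + 32.743·e^(−0.266t)) = 1417.2: 1 + 32.743·e^(−0.266t) = 1.6667, so e^(−0.266t) = 0.0203607.
−0.266·t = ln(0.0203607) = -3.8941, so t = 3.8941/0.266 = 14.64.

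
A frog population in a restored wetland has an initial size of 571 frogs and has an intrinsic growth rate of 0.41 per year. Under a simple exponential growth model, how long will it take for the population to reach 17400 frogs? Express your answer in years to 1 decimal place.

8.3 years

Set N₀·e^(rt) = 17400: e^(0.41·t) = 17400/571 = 30.473.
0.41·t = ln(30.473) = 3.4168, so t = 3.4168/0.41 = 8.3337.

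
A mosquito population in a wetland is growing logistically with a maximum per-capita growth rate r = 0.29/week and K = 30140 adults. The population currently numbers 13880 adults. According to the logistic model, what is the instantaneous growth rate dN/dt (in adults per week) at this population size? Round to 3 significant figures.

dN/dt = rN(1 − N/K) = 0.29 × 13880 × (1 − 13880/30140).
1 − 13880/30140 = 0.53948; dN/dt = 0.29 × 13880 × 0.53948 = 2171.5.

2170 adults per week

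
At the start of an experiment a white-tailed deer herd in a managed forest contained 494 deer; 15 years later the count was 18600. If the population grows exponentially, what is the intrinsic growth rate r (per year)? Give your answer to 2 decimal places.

From N(t) = N₀·e^(rt): e^(r·15) = 18600/494 = 37.652.
r·15 = ln(37.652) = 3.6284, so r = 3.6284/15 = 0.24189.

0.24 per year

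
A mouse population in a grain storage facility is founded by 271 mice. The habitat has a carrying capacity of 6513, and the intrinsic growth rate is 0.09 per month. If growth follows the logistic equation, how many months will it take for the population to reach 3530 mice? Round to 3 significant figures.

36.7 months

A = (K − N₀)/N₀ = (6513 − 271)/271 = 23.033.
Solve 6513/(1 + 23.033·e^(−0.09t)) = 3530: 1 + 23.033·e^(−0.09t) = 1.845, so e^(−0.09t) = 0.036688.
−0.09·t = ln(0.036688) = -3.3053, so t = 3.3053/0.09 = 36.726.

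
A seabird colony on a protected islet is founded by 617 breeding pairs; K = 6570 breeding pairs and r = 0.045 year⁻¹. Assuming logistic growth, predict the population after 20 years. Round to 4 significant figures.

A = (K − N₀)/N₀ = (6570 − 617)/617 = 9.6483.
N(t) = K/(1 + A·e^(−rt)) = 6570/(1 + 9.6483×e^(−0.045×20)).
e^(−0.9) = 0.40657; denominator = 1 + 9.6483×0.40657 = 4.9227.
N = 6570/4.9227 = 1334.63.

1335 breeding pairs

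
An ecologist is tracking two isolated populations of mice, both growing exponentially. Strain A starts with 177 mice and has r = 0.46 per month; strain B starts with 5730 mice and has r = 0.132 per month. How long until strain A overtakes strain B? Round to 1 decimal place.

Set 177·e^(0.46t) = 5730·e^(0.132t).
e^((0.46 − 0.132)t) = 5730/177 → e^(0.328·t) = 32.373.
0.328·t = ln(32.373) = 3.4773, so t = 3.4773/0.328 = 10.602.

10.6 months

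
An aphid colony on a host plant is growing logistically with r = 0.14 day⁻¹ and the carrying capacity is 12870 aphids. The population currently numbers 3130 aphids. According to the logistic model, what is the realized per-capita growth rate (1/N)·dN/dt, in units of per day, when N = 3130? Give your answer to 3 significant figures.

(1/N)·dN/dt = r(1 − N/K) = 0.14 × (1 − 3130/12870).
= 0.14 × 0.7568 = 0.10595.

0.106 per day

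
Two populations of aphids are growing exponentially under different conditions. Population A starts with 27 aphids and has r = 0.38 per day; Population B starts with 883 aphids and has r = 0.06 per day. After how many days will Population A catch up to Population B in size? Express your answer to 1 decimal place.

Set 27·e^(0.38t) = 883·e^(0.06t).
e^((0.38 − 0.06)t) = 883/27 → e^(0.32·t) = 32.704.
0.32·t = ln(32.704) = 3.4875, so t = 3.4875/0.32 = 10.898.

10.9 days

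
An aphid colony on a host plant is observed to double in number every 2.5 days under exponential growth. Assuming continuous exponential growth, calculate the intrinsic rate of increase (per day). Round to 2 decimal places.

r = ln(2)/t_d = 0.6931/2.5 = 0.27726.

0.28 per day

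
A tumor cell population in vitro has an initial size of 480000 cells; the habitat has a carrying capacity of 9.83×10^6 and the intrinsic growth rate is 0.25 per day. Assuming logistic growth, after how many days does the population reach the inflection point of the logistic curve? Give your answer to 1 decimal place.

Logistic growth is fastest at N = K/2 = 4.915×10^6.
A = (K − N₀)/N₀ = 19.479. Set K/(1 + A·e^(−rt)) = K/2 → A·e^(−rt) = 1.
e^(−0.25t) = 1/19.479 = 0.0513369, so t = ln(19.479)/0.25 = 2.9693/0.25 = 11.877.

11.9 days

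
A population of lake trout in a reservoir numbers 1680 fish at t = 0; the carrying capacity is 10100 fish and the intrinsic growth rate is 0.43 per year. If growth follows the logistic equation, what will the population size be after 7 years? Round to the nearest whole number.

8099 fish

A = (K − N₀)/N₀ = (10100 − 1680)/1680 = 5.0119.
N(t) = K/(1 + A·e^(−rt)) = 10100/(1 + 5.0119×e^(−0.43×7)).
e^(−3.01) = 0.049292; denominator = 1 + 5.0119×0.049292 = 1.247.
N = 10100/1.247 = 8099.15.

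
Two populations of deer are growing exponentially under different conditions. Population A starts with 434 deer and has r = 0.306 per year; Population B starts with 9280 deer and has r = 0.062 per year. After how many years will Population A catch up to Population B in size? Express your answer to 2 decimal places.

12.55 years

Set 434·e^(0.306t) = 9280·e^(0.062t).
e^((0.306 − 0.062)t) = 9280/434 → e^(0.244·t) = 21.382.
0.244·t = ln(21.382) = 3.0626, so t = 3.0626/0.244 = 12.552.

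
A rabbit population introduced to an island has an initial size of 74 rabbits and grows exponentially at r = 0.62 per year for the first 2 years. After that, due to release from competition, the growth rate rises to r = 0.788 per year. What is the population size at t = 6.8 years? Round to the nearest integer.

11231 rabbits

Phase 1: N(2) = 74·e^(0.62×2) = 74·e^1.24 = 255.715.
Phase 2 runs for 6.8 − 2 = 4.8 years at r = 0.788.
N(6.8) = 255.715·e^(0.788×4.8) = 255.715·e^3.782 = 11231.4.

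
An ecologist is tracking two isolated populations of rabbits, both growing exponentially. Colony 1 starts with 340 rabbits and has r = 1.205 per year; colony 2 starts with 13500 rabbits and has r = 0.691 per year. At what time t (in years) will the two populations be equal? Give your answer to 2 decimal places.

Set 340·e^(1.205t) = 13500·e^(0.691t).
e^((1.205 − 0.691)t) = 13500/340 → e^(0.514·t) = 39.706.
0.514·t = ln(39.706) = 3.6815, so t = 3.6815/0.514 = 7.1625.

7.16 years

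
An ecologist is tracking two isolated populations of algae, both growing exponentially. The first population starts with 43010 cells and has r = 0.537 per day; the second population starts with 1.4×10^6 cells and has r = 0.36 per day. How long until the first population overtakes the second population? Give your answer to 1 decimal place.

19.7 days

Set 43010·e^(0.537t) = 1.4×10^6·e^(0.36t).
e^((0.537 − 0.36)t) = 1.4×10^6/43010 → e^(0.177·t) = 32.551.
0.177·t = ln(32.551) = 3.4828, so t = 3.4828/0.177 = 19.677.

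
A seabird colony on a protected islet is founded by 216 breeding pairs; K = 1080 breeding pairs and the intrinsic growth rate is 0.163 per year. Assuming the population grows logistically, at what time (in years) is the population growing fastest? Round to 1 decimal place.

8.5 years

Logistic growth is fastest at N = K/2 = 540.
A = (K − N₀)/N₀ = 4. Set K/(1 + A·e^(−rt)) = K/2 → A·e^(−rt) = 1.
e^(−0.163t) = 1/4 = 0.25, so t = ln(4)/0.163 = 1.3863/0.163 = 8.5049.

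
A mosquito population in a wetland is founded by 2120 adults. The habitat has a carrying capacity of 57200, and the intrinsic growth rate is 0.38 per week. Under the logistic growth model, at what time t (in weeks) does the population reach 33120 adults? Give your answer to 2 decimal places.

9.41 weeks

A = (K − N₀)/N₀ = (57200 − 2120)/2120 = 25.981.
Solve 57200/(1 + 25.981·e^(−0.38t)) = 33120: 1 + 25.981·e^(−0.38t) = 1.7271, so e^(−0.38t) = 0.0279839.
−0.38·t = ln(0.0279839) = -3.5761, so t = 3.5761/0.38 = 9.4109.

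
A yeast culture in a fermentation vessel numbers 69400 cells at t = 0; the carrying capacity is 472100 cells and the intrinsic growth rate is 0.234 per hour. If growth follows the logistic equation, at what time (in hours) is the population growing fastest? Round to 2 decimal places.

Logistic growth is fastest at N = K/2 = 236050.
A = (K − N₀)/N₀ = 5.8026. Set K/(1 + A·e^(−rt)) = K/2 → A·e^(−rt) = 1.
e^(−0.234t) = 1/5.8026 = 0.172337, so t = ln(5.8026)/0.234 = 1.7583/0.234 = 7.5141.

7.51 hours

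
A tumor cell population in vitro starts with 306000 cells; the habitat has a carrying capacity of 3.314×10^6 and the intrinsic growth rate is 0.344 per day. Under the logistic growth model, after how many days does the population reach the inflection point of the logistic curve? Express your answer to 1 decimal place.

6.6 days

Logistic growth is fastest at N = K/2 = 1.657×10^6.
A = (K − N₀)/N₀ = 9.8301. Set K/(1 + A·e^(−rt)) = K/2 → A·e^(−rt) = 1.
e^(−0.344t) = 1/9.8301 = 0.101729, so t = ln(9.8301)/0.344 = 2.2854/0.344 = 6.6437.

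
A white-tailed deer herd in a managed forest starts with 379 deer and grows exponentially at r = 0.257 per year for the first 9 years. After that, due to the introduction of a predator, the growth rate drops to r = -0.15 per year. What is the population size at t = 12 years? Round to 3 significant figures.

2440 deer

Phase 1: N(9) = 379·e^(0.257×9) = 379·e^2.313 = 3829.68.
Phase 2 runs for 12 − 9 = 3 years at r = -0.15.
N(12) = 3829.68·e^(-0.15×3) = 3829.68·e^-0.45 = 2441.91.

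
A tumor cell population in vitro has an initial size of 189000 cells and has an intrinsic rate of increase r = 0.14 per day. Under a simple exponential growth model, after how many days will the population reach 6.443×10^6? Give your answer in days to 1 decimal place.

25.2 days

Set N₀·e^(rt) = 6.443×10^6: e^(0.14·t) = 6.443×10^6/189000 = 34.09.
0.14·t = ln(34.09) = 3.529, so t = 3.529/0.14 = 25.207.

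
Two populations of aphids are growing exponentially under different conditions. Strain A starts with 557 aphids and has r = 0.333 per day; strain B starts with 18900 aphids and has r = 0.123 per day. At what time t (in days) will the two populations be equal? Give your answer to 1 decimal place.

Set 557·e^(0.333t) = 18900·e^(0.123t).
e^((0.333 − 0.123)t) = 18900/557 → e^(0.21·t) = 33.932.
0.21·t = ln(33.932) = 3.5244, so t = 3.5244/0.21 = 16.783.

16.8 days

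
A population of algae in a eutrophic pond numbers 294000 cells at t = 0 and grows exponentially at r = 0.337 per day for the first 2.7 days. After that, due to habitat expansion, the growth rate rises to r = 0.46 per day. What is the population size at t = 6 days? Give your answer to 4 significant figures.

3333000 cells

Phase 1: N(2.7) = 294000·e^(0.337×2.7) = 294000·e^0.9099 = 730318.
Phase 2 runs for 6 − 2.7 = 3.3 days at r = 0.46.
N(6) = 730318·e^(0.46×3.3) = 730318·e^1.518 = 3.332506×10^6.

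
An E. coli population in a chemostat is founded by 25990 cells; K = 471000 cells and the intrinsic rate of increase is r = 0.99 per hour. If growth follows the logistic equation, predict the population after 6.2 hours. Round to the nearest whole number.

A = (K − N₀)/N₀ = (471000 − 25990)/25990 = 17.122.
N(t) = K/(1 + A·e^(−rt)) = 471000/(1 + 17.122×e^(−0.99×6.2)).
e^(−6.138) = 0.0021592; denominator = 1 + 17.122×0.0021592 = 1.037.
N = 471000/1.037 = 454207.

454207 cells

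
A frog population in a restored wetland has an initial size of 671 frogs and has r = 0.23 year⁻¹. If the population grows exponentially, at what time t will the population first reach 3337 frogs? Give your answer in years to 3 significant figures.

Set N₀·e^(rt) = 3337: e^(0.23·t) = 3337/671 = 4.9732.
0.23·t = ln(4.9732) = 1.6041, so t = 1.6041/0.23 = 6.9742.

6.97 years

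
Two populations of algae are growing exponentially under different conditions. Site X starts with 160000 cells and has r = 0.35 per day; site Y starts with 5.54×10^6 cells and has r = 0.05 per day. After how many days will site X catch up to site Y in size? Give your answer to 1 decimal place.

11.8 days

Set 160000·e^(0.35t) = 5.54×10^6·e^(0.05t).
e^((0.35 − 0.05)t) = 5.54×10^6/160000 → e^(0.3·t) = 34.625.
0.3·t = ln(34.625) = 3.5446, so t = 3.5446/0.3 = 11.815.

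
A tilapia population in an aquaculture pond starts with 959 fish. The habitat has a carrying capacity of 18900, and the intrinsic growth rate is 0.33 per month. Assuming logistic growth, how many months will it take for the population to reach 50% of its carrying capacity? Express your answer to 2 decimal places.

A = (K − N₀)/N₀ = (18900 − 959)/959 = 18.708.
Solve 18900/(1 + 18.708·e^(−0.33t)) = 9450: 1 + 18.708·e^(−0.33t) = 2, so e^(−0.33t) = 0.053453.
−0.33·t = ln(0.053453) = -2.929, so t = 2.929/0.33 = 8.8756.

8.88 months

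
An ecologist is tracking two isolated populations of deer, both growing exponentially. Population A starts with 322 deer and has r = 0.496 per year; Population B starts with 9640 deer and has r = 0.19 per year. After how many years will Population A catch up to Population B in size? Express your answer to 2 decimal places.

11.11 years

Set 322·e^(0.496t) = 9640·e^(0.19t).
e^((0.496 − 0.19)t) = 9640/322 → e^(0.306·t) = 29.938.
0.306·t = ln(29.938) = 3.3991, so t = 3.3991/0.306 = 11.108.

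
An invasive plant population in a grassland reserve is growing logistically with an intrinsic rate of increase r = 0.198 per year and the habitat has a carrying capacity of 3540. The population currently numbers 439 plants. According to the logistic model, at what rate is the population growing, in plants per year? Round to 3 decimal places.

dN/dt = rN(1 − N/K) = 0.198 × 439 × (1 − 439/3540).
1 − 439/3540 = 0.87599; dN/dt = 0.198 × 439 × 0.87599 = 76.143.

76.143 plants per year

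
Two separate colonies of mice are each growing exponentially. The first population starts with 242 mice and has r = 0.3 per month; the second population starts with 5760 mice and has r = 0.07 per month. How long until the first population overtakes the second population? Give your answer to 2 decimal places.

13.78 months

Set 242·e^(0.3t) = 5760·e^(0.07t).
e^((0.3 − 0.07)t) = 5760/242 → e^(0.23·t) = 23.802.
0.23·t = ln(23.802) = 3.1698, so t = 3.1698/0.23 = 13.782.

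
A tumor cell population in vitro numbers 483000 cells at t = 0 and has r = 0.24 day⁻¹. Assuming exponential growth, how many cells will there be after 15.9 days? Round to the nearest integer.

N(t) = N₀·e^(rt) = 483000 × e^(0.24×15.9) = 483000 × e^3.816.
e^3.816 ≈ 45.422, so N ≈ 483000 × 45.422 = 2.19389×10^7.

21938901 cells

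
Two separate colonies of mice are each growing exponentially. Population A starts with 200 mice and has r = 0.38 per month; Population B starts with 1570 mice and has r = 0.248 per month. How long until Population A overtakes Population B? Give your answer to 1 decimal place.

15.6 months

Set 200·e^(0.38t) = 1570·e^(0.248t).
e^((0.38 − 0.248)t) = 1570/200 → e^(0.132·t) = 7.85.
0.132·t = ln(7.85) = 2.0605, so t = 2.0605/0.132 = 15.61.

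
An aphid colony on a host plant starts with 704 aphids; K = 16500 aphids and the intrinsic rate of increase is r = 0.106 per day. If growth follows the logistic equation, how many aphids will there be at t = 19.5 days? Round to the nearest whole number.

A = (K − N₀)/N₀ = (16500 − 704)/704 = 22.438.
N(t) = K/(1 + A·e^(−rt)) = 16500/(1 + 22.438×e^(−0.106×19.5)).
e^(−2.067) = 0.12656; denominator = 1 + 22.438×0.12656 = 3.8398.
N = 16500/3.8398 = 4297.1.

4297 aphids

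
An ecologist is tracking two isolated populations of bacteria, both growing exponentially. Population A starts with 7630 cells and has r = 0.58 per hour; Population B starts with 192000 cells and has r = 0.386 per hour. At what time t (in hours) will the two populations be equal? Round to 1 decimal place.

Set 7630·e^(0.58t) = 192000·e^(0.386t).
e^((0.58 − 0.386)t) = 192000/7630 → e^(0.194·t) = 25.164.
0.194·t = ln(25.164) = 3.2254, so t = 3.2254/0.194 = 16.626.

16.6 hours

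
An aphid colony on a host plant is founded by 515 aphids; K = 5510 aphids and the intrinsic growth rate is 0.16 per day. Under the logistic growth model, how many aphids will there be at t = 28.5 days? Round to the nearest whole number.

A = (K − N₀)/N₀ = (5510 − 515)/515 = 9.699.
N(t) = K/(1 + A·e^(−rt)) = 5510/(1 + 9.699×e^(−0.16×28.5)).
e^(−4.56) = 0.010462; denominator = 1 + 9.699×0.010462 = 1.1015.
N = 5510/1.1015 = 5002.4.

5002 aphids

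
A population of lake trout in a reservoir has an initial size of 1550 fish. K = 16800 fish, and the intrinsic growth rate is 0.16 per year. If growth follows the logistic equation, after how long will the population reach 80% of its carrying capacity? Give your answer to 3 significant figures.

23.0 years

A = (K − N₀)/N₀ = (16800 − 1550)/1550 = 9.8387.
Solve 16800/(1 + 9.8387·e^(−0.16t)) = 13440: 1 + 9.8387·e^(−0.16t) = 1.25, so e^(−0.16t) = 0.0254098.
−0.16·t = ln(0.0254098) = -3.6726, so t = 3.6726/0.16 = 22.954.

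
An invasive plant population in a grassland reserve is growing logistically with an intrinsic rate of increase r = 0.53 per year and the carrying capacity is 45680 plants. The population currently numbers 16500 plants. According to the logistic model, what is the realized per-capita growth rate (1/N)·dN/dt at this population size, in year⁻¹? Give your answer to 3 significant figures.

0.339 per year

(1/N)·dN/dt = r(1 − N/K) = 0.53 × (1 − 16500/45680).
= 0.53 × 0.63879 = 0.33856.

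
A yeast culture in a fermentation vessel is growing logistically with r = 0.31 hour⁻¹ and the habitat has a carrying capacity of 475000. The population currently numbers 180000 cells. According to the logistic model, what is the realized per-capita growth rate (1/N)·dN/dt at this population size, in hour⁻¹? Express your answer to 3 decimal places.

0.193 per hour

(1/N)·dN/dt = r(1 − N/K) = 0.31 × (1 − 180000/475000).
= 0.31 × 0.62105 = 0.19253.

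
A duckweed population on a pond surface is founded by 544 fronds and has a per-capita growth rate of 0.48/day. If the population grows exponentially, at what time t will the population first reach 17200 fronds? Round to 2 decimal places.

Set N₀·e^(rt) = 17200: e^(0.48·t) = 17200/544 = 31.618.
0.48·t = ln(31.618) = 3.4537, so t = 3.4537/0.48 = 7.1952.

7.20 days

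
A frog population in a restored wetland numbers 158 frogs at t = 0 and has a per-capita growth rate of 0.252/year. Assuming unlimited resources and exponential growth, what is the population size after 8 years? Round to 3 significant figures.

N(t) = N₀·e^(rt) = 158 × e^(0.252×8) = 158 × e^2.016.
e^2.016 ≈ 7.5082, so N ≈ 158 × 7.5082 = 1186.3.

1190 frogs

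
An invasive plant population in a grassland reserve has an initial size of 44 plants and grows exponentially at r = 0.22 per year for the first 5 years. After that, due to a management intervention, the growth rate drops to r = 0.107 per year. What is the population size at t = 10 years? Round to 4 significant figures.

Phase 1: N(5) = 44·e^(0.22×5) = 44·e^1.1 = 132.183.
Phase 2 runs for 10 − 5 = 5 years at r = 0.107.
N(10) = 132.183·e^(0.107×5) = 132.183·e^0.535 = 225.696.

225.7 plants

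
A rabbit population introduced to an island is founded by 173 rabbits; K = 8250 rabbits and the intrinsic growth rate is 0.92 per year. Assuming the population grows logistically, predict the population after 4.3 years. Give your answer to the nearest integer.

A = (K − N₀)/N₀ = (8250 − 173)/173 = 46.688.
N(t) = K/(1 + A·e^(−rt)) = 8250/(1 + 46.688×e^(−0.92×4.3)).
e^(−3.956) = 0.01914; denominator = 1 + 46.688×0.01914 = 1.8936.
N = 8250/1.8936 = 4356.82.

4357 rabbits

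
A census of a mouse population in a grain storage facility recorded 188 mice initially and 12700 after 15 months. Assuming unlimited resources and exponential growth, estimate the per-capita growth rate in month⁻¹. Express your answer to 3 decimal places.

From N(t) = N₀·e^(rt): e^(r·15) = 12700/188 = 67.553.
r·15 = ln(67.553) = 4.2129, so r = 4.2129/15 = 0.28086.

0.281 per month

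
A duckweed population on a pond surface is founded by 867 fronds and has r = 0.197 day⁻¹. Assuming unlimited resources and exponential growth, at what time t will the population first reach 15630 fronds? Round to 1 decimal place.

14.7 days

Set N₀·e^(rt) = 15630: e^(0.197·t) = 15630/867 = 18.028.
0.197·t = ln(18.028) = 2.8919, so t = 2.8919/0.197 = 14.68.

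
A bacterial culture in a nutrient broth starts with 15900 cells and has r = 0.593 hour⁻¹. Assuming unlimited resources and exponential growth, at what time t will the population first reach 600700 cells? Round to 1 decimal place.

Set N₀·e^(rt) = 600700: e^(0.593·t) = 600700/15900 = 37.78.
0.593·t = ln(37.78) = 3.6318, so t = 3.6318/0.593 = 6.1244.

6.1 hours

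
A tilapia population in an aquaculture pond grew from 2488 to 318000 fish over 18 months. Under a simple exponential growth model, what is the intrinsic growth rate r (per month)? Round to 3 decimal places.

From N(t) = N₀·e^(rt): e^(r·18) = 318000/2488 = 127.81.
r·18 = ln(127.81) = 4.8506, so r = 4.8506/18 = 0.26948.

0.269 per month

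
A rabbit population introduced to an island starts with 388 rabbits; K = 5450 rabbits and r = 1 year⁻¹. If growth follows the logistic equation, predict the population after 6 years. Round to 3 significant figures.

A = (K − N₀)/N₀ = (5450 − 388)/388 = 13.046.
N(t) = K/(1 + A·e^(−rt)) = 5450/(1 + 13.046×e^(−1×6)).
e^(−6) = 0.0024788; denominator = 1 + 13.046×0.0024788 = 1.0323.
N = 5450/1.0323 = 5279.27.

5280 rabbits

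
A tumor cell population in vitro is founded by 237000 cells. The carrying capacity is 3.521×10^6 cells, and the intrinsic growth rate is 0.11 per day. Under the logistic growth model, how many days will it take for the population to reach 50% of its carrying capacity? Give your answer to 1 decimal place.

A = (K − N₀)/N₀ = (3.521×10^6 − 237000)/237000 = 13.857.
Solve 3.521×10^6/(1 + 13.857·e^(−0.11t)) = 1.7605×10^6: 1 + 13.857·e^(−0.11t) = 2, so e^(−0.11t) = 0.0721681.
−0.11·t = ln(0.0721681) = -2.6288, so t = 2.6288/0.11 = 23.898.

23.9 days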